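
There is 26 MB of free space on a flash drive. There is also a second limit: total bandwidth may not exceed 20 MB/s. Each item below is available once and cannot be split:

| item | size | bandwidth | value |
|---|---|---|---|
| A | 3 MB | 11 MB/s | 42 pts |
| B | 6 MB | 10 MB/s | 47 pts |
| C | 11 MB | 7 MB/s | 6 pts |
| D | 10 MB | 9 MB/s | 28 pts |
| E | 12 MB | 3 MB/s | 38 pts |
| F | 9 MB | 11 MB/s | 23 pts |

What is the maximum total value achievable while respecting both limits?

85 pts

Feasible sets respecting both limits:
- B+E: size 18, bandwidth 13, value 85
- A+E: size 15, bandwidth 14, value 80
- B+D: size 16, bandwidth 19, value 75
Best: 85 pts.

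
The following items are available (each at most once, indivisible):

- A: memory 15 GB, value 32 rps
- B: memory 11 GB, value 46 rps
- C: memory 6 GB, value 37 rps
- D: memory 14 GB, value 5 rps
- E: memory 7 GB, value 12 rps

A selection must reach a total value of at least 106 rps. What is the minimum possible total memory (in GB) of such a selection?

Subsets with value ≥ 106, sorted by total memory:
- A+B+C: memory 32, value 115
- A+B+C+E: memory 39, value 127
- A+B+C+D: memory 46, value 120
- A+B+C+D+E: memory 53, value 132
Minimum memory: 32 GB.

32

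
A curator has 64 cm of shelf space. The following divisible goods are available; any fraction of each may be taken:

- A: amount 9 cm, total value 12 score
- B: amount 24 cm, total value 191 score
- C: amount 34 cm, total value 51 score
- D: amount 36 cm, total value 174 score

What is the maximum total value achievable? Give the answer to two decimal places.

Take in order of value per unit:
- B (191/24 per unit): all 24 → value 191, running total 191.00
- D (174/36 per unit): all 36 → value 174, running total 365.00
- C (51/34 per unit): 4 of 34 → value 4×51/34 = 6.0000, running total 371.00
Total 371.00.

371.00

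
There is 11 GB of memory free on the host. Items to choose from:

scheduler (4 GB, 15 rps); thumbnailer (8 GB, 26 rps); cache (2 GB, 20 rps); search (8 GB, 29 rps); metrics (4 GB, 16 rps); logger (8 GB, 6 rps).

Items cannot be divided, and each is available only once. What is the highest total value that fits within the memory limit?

51 rps

Check high-value combinations within 11 GB:
- scheduler+cache+metrics: memory 4+2+4=10, value 15+20+16=51
- cache+search: memory 2+8=10, value 20+29=49
- thumbnailer+cache: memory 8+2=10, value 26+20=46
- cache+metrics: memory 2+4=6, value 20+16=36
Best: 51 rps.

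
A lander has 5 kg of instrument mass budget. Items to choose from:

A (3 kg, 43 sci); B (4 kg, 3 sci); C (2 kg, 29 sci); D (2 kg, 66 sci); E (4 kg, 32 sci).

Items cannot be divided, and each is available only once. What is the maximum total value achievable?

109 sci

Check high-value combinations within 5 kg:
- A+D: mass 3+2=5, value 43+66=109
- C+D: mass 2+2=4, value 29+66=95
- A+C: mass 3+2=5, value 43+29=72
- D: mass 2, value 66
- A: mass 3, value 43
Best: 109 sci.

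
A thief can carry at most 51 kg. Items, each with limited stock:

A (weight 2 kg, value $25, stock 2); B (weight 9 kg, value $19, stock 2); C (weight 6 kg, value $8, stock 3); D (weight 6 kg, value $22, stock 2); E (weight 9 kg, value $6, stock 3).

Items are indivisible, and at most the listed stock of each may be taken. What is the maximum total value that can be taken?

Top feasible selections:
- 2×A + 2×B + 2×C + 2×D: weight 46, value 148
- 2×A + 2×B + 1×C + 2×D + 1×E: weight 49, value 146
- 2×A + 2×B + 1×C + 2×D: weight 40, value 140
- 2×A + 2×B + 2×D + 1×E: weight 43, value 138
Best: $148.

$148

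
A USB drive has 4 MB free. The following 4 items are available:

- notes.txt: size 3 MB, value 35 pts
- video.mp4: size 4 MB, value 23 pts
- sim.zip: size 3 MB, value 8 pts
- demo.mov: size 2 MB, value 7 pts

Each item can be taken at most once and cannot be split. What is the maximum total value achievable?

Check high-value combinations within 4 MB:
- notes.txt: size 3, value 35
- video.mp4: size 4, value 23
- sim.zip: size 3, value 8
- demo.mov: size 2, value 7
Best: 35 pts.

35 pts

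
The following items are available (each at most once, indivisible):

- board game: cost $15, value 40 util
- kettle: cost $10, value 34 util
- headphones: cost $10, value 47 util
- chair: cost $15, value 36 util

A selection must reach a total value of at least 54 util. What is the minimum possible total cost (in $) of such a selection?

Subsets with value ≥ 54, sorted by total cost:
- kettle+headphones: cost 20, value 81
- board game+headphones: cost 25, value 87
Minimum cost: 20 $.

20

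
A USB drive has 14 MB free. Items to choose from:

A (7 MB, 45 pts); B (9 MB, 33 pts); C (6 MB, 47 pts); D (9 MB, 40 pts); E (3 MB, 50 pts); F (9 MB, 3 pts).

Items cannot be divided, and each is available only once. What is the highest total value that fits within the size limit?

97 pts

Check high-value combinations within 14 MB:
- C+E: size 6+3=9, value 47+50=97
- A+E: size 7+3=10, value 45+50=95
- A+C: size 7+6=13, value 45+47=92
- D+E: size 9+3=12, value 40+50=90
Best: 97 pts.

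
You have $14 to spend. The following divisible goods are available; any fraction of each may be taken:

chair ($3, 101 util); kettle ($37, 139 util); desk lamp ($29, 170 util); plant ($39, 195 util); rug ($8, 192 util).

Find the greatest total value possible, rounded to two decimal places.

Take in order of value per unit:
- chair (101/3 per unit): all 3 → value 101, running total 101.00
- rug (192/8 per unit): all 8 → value 192, running total 293.00
- desk lamp (170/29 per unit): 3 of 29 → value 3×170/29 = 17.5862, running total 310.59
Total 310.59.

310.59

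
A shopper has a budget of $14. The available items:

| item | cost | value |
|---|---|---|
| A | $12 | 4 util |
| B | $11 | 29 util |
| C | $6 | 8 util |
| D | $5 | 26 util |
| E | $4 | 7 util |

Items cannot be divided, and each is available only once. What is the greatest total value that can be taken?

Check high-value combinations within $14:
- C+D: cost 6+5=11, value 8+26=34
- D+E: cost 5+4=9, value 26+7=33
- B: cost 11, value 29
- D: cost 5, value 26
Best: 34 util.

34 util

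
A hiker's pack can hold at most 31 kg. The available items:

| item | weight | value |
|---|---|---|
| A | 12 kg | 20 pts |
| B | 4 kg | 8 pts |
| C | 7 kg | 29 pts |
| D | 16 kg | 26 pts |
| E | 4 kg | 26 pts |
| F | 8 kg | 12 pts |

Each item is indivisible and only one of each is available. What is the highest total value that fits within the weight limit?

Check high-value combinations within 31 kg:
- B+C+D+E: weight 4+7+16+4=31, value 8+29+26+26=89
- A+C+E+F: weight 12+7+4+8=31, value 20+29+26+12=87
- A+B+C+E: weight 12+4+7+4=27, value 20+8+29+26=83
- C+D+E: weight 7+16+4=27, value 29+26+26=81
Best: 89 pts.

89 pts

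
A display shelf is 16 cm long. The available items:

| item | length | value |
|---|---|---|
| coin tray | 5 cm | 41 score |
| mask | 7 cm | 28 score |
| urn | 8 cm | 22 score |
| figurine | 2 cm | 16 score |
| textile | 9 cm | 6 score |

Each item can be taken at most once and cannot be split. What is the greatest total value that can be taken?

85 score

Check high-value combinations within 16 cm:
- coin tray+mask+figurine: length 5+7+2=14, value 41+28+16=85
- coin tray+urn+figurine: length 5+8+2=15, value 41+22+16=79
- coin tray+mask: length 5+7=12, value 41+28=69
Best: 85 score.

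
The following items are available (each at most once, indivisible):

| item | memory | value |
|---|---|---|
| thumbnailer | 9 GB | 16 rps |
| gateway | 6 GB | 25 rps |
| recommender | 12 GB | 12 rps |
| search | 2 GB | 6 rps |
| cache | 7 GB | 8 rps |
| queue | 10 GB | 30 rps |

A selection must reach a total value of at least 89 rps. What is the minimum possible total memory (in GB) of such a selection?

Subsets with value ≥ 89, sorted by total memory:
- thumbnailer+gateway+recommender+search+queue: memory 39, value 89
- thumbnailer+gateway+recommender+cache+queue: memory 44, value 91
- thumbnailer+gateway+recommender+search+cache+queue: memory 46, value 97
Minimum memory: 39 GB.

39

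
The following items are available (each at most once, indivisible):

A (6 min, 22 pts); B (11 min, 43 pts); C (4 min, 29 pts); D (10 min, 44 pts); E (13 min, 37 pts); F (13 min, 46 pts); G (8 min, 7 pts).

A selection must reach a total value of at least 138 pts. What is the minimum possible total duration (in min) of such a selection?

Subsets with value ≥ 138, sorted by total duration:
- A+B+C+D: duration 31, value 138
- A+C+D+F: duration 33, value 141
Minimum duration: 31 min.

31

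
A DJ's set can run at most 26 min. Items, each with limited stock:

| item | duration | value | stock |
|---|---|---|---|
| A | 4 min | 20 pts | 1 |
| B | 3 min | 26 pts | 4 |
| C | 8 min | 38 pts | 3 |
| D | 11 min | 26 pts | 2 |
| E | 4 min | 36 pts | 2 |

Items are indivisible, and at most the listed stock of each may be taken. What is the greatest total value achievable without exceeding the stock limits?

196 pts

Top feasible selections:
- 1×A + 4×B + 2×E: duration 24, value 196
- 3×B + 1×C + 2×E: duration 25, value 188
- 1×A + 2×B + 1×C + 2×E: duration 26, value 182
Best: 196 pts.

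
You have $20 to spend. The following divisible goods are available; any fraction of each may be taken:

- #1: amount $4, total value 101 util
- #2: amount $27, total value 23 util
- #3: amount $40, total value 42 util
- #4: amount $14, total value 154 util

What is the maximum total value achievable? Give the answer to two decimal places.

257.10

Take in order of value per unit:
- #1 (101/4 per unit): all 4 → value 101, running total 101.00
- #4 (154/14 per unit): all 14 → value 154, running total 255.00
- #3 (42/40 per unit): 2 of 40 → value 2×42/40 = 2.1000, running total 257.10
Total 257.10.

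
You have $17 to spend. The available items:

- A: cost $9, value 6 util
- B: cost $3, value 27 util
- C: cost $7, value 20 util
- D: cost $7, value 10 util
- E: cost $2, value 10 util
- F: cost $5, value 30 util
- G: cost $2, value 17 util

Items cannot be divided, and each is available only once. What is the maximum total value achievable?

Check high-value combinations within $17:
- B+C+F+G: cost 3+7+5+2=17, value 27+20+30+17=94
- B+C+E+F: cost 3+7+2+5=17, value 27+20+10+30=87
- B+E+F+G: cost 3+2+5+2=12, value 27+10+30+17=84
- B+D+F+G: cost 3+7+5+2=17, value 27+10+30+17=84
Best: 94 util.

94 util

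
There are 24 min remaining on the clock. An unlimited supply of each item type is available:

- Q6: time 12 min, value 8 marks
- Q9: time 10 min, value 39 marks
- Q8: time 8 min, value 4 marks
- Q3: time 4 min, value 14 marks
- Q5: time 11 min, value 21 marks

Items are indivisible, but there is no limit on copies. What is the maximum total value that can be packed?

Best value-per-unit is Q9 at 39/10; filling with it alone gives 2×39 = 78.
Optimal mix: 2×Q9 + 1×Q3 → time 24, value 92.

92 marks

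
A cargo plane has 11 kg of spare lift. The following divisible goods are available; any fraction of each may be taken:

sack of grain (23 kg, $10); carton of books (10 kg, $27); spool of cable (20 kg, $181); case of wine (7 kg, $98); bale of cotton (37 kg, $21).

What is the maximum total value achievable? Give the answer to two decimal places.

134.20

Take in order of value per unit:
- case of wine (98/7 per unit): all 7 → value 98, running total 98.00
- spool of cable (181/20 per unit): 4 of 20 → value 4×181/20 = 36.2000, running total 134.20
Total 134.20.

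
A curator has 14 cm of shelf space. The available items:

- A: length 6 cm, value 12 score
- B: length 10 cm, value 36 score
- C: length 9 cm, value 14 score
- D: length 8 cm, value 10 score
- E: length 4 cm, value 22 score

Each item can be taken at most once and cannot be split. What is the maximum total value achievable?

Check high-value combinations within 14 cm:
- B+E: length 10+4=14, value 36+22=58
- B: length 10, value 36
- C+E: length 9+4=13, value 14+22=36
- A+E: length 6+4=10, value 12+22=34
- D+E: length 8+4=12, value 10+22=32
Best: 58 score.

58 score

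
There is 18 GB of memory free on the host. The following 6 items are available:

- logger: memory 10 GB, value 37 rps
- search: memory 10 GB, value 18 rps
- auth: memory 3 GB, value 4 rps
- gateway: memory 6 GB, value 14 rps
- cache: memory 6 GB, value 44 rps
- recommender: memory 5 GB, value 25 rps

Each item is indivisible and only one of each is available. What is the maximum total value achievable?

Check high-value combinations within 18 GB:
- gateway+cache+recommender: memory 6+6+5=17, value 14+44+25=83
- logger+cache: memory 10+6=16, value 37+44=81
- auth+cache+recommender: memory 3+6+5=14, value 4+44+25=73
Best: 83 rps.

83 rps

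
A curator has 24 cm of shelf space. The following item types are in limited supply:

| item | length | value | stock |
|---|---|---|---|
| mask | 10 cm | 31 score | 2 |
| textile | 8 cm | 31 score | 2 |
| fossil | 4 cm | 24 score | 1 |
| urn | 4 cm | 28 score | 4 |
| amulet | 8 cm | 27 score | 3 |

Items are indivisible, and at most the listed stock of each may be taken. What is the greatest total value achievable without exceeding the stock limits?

Best selections within length 24 and stock limits:
- 1×textile + 4×urn: length 24, value 143
- 4×urn + 1×amulet: length 24, value 139
- 1×textile + 1×fossil + 3×urn: length 24, value 139
- 1×fossil + 4×urn: length 20, value 136
Best: 143 score.

143 score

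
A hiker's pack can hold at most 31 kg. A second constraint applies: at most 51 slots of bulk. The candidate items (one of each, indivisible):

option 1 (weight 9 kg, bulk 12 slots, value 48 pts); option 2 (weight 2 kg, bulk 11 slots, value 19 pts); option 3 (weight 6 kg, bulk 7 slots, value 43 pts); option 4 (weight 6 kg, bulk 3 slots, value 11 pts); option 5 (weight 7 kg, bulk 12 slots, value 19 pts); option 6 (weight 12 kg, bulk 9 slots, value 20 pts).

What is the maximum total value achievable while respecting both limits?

Feasible sets respecting both limits:
- option 1+option 2+option 3+option 4+option 5: weight 30, bulk 45, value 140
- option 1+option 2+option 3+option 6: weight 29, bulk 39, value 130
- option 1+option 2+option 3+option 5: weight 24, bulk 42, value 129
Best: 140 pts.

140 pts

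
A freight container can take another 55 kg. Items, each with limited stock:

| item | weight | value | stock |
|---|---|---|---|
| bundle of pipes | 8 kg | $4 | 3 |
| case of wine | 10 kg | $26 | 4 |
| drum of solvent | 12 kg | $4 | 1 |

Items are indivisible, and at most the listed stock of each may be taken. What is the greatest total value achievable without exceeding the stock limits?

Top feasible selections:
- 1×bundle of pipes + 4×case of wine: weight 48, value 108
- 4×case of wine + 1×drum of solvent: weight 52, value 108
- 4×case of wine: weight 40, value 104
Best: $108.

$108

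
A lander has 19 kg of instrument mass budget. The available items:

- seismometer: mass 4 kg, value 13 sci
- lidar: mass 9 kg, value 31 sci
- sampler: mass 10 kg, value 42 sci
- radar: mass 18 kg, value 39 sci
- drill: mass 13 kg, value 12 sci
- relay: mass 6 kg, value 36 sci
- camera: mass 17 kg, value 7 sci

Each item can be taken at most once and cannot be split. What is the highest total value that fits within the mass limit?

80 sci

Check high-value combinations within 19 kg:
- seismometer+lidar+relay: mass 4+9+6=19, value 13+31+36=80
- sampler+relay: mass 10+6=16, value 42+36=78
- lidar+sampler: mass 9+10=19, value 31+42=73
- lidar+relay: mass 9+6=15, value 31+36=67
Best: 80 sci.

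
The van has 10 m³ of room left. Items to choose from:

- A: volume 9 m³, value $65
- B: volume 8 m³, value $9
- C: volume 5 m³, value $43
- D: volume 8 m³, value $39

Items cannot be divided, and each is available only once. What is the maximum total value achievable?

$65

Check high-value combinations within 10 m³:
- A: volume 9, value 65
- C: volume 5, value 43
- D: volume 8, value 39
- B: volume 8, value 9
Best: $65.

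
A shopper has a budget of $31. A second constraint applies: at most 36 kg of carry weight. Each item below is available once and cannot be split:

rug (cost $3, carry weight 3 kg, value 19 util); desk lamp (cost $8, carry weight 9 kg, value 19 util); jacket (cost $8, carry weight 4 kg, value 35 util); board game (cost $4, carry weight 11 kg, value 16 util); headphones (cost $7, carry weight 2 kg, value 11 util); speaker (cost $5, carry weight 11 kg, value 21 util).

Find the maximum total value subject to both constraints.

105 util

Feasible sets respecting both limits:
- rug+desk lamp+jacket+headphones+speaker: cost 31, carry weight 29, value 105
- rug+jacket+board game+headphones+speaker: cost 27, carry weight 31, value 102
- rug+desk lamp+jacket+board game+headphones: cost 30, carry weight 29, value 100
- rug+desk lamp+jacket+speaker: cost 24, carry weight 27, value 94
Best: 105 util.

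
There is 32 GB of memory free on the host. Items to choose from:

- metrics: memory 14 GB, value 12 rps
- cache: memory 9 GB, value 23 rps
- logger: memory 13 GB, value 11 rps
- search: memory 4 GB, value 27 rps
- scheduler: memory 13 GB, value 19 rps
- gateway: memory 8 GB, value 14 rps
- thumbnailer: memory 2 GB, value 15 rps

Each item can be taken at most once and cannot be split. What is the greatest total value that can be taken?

84 rps

Check high-value combinations within 32 GB:
- cache+search+scheduler+thumbnailer: memory 9+4+13+2=28, value 23+27+19+15=84
- cache+search+gateway+thumbnailer: memory 9+4+8+2=23, value 23+27+14+15=79
- metrics+cache+search+thumbnailer: memory 14+9+4+2=29, value 12+23+27+15=77
Best: 84 rps.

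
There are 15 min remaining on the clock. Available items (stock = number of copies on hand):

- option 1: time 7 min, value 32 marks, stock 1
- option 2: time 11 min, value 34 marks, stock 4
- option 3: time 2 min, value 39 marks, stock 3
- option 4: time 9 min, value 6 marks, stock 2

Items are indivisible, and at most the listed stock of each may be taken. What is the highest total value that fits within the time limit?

Top feasible selections:
- 1×option 1 + 3×option 3: time 13, value 149
- 3×option 3 + 1×option 4: time 15, value 123
- 3×option 3: time 6, value 117
- 1×option 2 + 2×option 3: time 15, value 112
Best: 149 marks.

149 marks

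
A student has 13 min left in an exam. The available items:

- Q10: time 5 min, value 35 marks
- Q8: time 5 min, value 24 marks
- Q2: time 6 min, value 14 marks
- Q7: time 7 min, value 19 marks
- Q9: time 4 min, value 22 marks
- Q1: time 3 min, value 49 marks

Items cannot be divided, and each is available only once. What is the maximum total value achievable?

108 marks

Check high-value combinations within 13 min:
- Q10+Q8+Q1: time 5+5+3=13, value 35+24+49=108
- Q10+Q9+Q1: time 5+4+3=12, value 35+22+49=106
- Q8+Q9+Q1: time 5+4+3=12, value 24+22+49=95
Best: 108 marks.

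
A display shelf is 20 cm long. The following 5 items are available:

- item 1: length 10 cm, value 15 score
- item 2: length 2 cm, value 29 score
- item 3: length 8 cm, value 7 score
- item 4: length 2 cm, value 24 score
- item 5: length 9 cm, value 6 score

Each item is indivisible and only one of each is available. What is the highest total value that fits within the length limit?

68 score

This is a 0/1 knapsack; check combinations near the capacity.
- item 1+item 2+item 4: length 10+2+2=14, value 15+29+24=68
- item 2+item 3+item 4: length 2+8+2=12, value 29+7+24=60
- item 2+item 4+item 5: length 2+2+9=13, value 29+24+6=59
- item 2+item 4: length 2+2=4, value 29+24=53
Best: 68 score.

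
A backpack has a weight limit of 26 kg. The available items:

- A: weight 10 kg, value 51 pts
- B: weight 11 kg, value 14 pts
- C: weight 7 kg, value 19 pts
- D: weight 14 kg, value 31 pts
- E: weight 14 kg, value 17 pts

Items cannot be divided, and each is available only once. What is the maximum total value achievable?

82 pts

Check high-value combinations within 26 kg:
- A+D: weight 10+14=24, value 51+31=82
- A+C: weight 10+7=17, value 51+19=70
- A+E: weight 10+14=24, value 51+17=68
Best: 82 pts.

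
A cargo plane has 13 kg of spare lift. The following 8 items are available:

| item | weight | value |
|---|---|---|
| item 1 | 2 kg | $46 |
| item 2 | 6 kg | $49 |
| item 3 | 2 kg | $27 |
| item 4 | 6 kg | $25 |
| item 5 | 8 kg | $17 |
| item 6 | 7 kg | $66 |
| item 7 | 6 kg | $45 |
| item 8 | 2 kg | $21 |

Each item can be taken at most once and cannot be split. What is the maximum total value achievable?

This is a 0/1 knapsack; check combinations near the capacity.
- item 1+item 3+item 6+item 8: weight 2+2+7+2=13, value 46+27+66+21=160
- item 1+item 2+item 3+item 8: weight 2+6+2+2=12, value 46+49+27+21=143
- item 1+item 3+item 6: weight 2+2+7=11, value 46+27+66=139
Best: $160.

$160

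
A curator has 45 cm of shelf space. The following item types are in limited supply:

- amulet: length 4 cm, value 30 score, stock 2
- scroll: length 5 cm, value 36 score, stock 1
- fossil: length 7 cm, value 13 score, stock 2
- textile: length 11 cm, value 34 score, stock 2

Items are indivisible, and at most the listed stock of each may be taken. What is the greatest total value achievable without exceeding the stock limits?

177 score

Best selections within length 45 and stock limits:
- 2×amulet + 1×scroll + 1×fossil + 2×textile: length 42, value 177
- 2×amulet + 1×scroll + 2×textile: length 35, value 164
- 1×amulet + 1×scroll + 2×fossil + 2×textile: length 45, value 160
Best: 177 score.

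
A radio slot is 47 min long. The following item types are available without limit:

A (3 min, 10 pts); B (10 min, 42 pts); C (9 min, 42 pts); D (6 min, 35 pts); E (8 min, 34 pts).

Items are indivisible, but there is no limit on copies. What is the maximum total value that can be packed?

255 pts

Best value-per-unit is D at 35/6; filling with it alone gives 7×35 = 245.
Optimal mix: 1×A + 7×D → duration 45, value 255.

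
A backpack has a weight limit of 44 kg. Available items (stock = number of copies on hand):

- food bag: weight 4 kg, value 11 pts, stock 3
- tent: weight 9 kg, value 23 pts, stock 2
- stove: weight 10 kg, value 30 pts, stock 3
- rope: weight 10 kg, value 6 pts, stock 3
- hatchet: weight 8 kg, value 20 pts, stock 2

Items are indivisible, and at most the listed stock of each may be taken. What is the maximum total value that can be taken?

124 pts

Top feasible selections:
- 1×food bag + 1×tent + 3×stove: weight 43, value 124
- 3×food bag + 3×stove: weight 42, value 123
- 2×food bag + 2×stove + 2×hatchet: weight 44, value 122
Best: 124 pts.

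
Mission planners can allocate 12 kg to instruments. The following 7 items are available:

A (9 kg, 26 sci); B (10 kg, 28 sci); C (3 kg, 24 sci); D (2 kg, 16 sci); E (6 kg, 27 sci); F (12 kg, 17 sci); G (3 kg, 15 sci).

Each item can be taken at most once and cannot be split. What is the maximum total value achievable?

67 sci

Check high-value combinations within 12 kg:
- C+D+E: mass 3+2+6=11, value 24+16+27=67
- C+E+G: mass 3+6+3=12, value 24+27+15=66
- D+E+G: mass 2+6+3=11, value 16+27+15=58
Best: 67 sci.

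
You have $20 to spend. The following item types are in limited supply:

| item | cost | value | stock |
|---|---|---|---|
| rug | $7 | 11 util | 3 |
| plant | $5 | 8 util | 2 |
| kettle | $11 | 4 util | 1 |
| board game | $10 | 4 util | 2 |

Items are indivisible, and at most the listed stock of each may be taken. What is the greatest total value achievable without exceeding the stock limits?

Best selections within cost 20 and stock limits:
- 2×rug + 1×plant: cost 19, value 30
- 1×rug + 2×plant: cost 17, value 27
Best: 30 util.

30 util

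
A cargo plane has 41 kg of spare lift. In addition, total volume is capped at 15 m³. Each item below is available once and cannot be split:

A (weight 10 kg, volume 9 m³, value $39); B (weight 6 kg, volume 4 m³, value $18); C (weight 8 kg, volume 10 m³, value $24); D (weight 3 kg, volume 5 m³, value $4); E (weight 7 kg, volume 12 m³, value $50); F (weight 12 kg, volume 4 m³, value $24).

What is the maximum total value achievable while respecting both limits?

$63

Feasible sets respecting both limits:
- A+F: weight 22, volume 13, value 63
- A+B: weight 16, volume 13, value 57
- E: weight 7, volume 12, value 50
Best: $63.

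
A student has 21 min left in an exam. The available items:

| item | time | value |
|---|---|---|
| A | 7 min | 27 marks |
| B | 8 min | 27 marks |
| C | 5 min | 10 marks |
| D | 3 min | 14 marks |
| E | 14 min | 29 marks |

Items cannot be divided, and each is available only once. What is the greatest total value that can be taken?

68 marks

This is a 0/1 knapsack; check combinations near the capacity.
- A+B+D: time 7+8+3=18, value 27+27+14=68
- A+B+C: time 7+8+5=20, value 27+27+10=64
- A+E: time 7+14=21, value 27+29=56
- A+B: time 7+8=15, value 27+27=54
- A+C+D: time 7+5+3=15, value 27+10+14=51
Best: 68 marks.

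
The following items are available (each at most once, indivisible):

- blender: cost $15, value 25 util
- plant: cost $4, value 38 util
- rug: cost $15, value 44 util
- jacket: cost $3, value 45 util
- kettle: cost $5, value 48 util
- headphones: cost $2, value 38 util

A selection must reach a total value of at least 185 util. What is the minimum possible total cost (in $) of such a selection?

Subsets with value ≥ 185, sorted by total cost:
- plant+rug+jacket+kettle+headphones: cost 29, value 213
- blender+plant+jacket+kettle+headphones: cost 29, value 194
Minimum cost: 29 $.

29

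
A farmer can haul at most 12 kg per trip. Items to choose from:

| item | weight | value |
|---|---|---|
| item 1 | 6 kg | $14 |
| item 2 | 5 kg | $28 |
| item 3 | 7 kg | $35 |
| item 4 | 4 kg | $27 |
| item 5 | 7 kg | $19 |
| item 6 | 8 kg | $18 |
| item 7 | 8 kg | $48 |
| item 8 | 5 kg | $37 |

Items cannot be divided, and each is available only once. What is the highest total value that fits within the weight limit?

Check high-value combinations within 12 kg:
- item 4+item 7: weight 4+8=12, value 27+48=75
- item 3+item 8: weight 7+5=12, value 35+37=72
- item 2+item 8: weight 5+5=10, value 28+37=65
- item 4+item 8: weight 4+5=9, value 27+37=64
- item 2+item 3: weight 5+7=12, value 28+35=63
Best: $75.

$75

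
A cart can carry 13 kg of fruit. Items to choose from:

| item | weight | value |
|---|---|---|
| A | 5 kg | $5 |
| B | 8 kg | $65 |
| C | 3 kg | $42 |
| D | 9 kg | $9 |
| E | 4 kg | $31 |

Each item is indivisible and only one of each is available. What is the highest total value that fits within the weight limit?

Check high-value combinations within 13 kg:
- B+C: weight 8+3=11, value 65+42=107
- B+E: weight 8+4=12, value 65+31=96
- A+C+E: weight 5+3+4=12, value 5+42+31=78
Best: $107.

$107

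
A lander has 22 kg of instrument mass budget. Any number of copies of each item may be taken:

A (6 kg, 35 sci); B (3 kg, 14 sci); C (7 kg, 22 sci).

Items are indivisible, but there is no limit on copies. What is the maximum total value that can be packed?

119 sci

Best value-per-unit is A at 35/6; filling with it alone gives 3×35 = 105.
Optimal mix: 3×A + 1×B → mass 21, value 119.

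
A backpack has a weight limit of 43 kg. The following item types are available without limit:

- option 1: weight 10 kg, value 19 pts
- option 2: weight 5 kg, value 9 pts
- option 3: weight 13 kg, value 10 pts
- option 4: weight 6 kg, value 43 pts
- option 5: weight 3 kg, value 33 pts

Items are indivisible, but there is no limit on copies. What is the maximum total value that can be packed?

Best value-per-unit is option 5 at 33/3, and filling with it alone uses weight 14×3=42. No mix of the others beats 14×33 = 462.

462 pts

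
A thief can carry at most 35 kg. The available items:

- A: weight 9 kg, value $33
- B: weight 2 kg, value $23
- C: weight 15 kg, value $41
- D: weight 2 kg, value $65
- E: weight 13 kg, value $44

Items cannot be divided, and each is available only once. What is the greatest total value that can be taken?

Check high-value combinations within 35 kg:
- B+C+D+E: weight 2+15+2+13=32, value 23+41+65+44=173
- A+B+D+E: weight 9+2+2+13=26, value 33+23+65+44=165
- A+B+C+D: weight 9+2+15+2=28, value 33+23+41+65=162
- C+D+E: weight 15+2+13=30, value 41+65+44=150
Best: $173.

$173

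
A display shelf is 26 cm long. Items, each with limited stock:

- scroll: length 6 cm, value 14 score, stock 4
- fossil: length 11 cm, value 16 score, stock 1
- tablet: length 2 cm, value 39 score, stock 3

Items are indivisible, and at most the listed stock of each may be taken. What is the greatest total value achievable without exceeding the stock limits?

Top feasible selections:
- 3×scroll + 3×tablet: length 24, value 159
- 1×scroll + 1×fossil + 3×tablet: length 23, value 147
Best: 159 score.

159 score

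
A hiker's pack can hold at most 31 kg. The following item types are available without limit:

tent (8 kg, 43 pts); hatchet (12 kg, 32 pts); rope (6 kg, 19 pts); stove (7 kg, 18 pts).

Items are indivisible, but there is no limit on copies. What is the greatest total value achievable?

Best value-per-unit is tent at 43/8; filling with it alone gives 3×43 = 129.
Optimal mix: 3×tent + 1×rope → weight 30, value 148.

148 pts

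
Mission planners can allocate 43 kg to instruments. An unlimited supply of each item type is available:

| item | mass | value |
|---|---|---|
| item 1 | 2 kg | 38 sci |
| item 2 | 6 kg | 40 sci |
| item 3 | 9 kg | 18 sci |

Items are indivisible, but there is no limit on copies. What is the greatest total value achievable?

798 sci

Best value-per-unit is item 1 at 38/2, and filling with it alone uses mass 21×2=42. No mix of the others beats 21×38 = 798.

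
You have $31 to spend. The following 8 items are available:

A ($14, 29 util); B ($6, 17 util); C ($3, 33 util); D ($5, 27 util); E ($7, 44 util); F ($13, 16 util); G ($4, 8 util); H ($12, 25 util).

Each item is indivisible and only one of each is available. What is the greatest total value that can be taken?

Check high-value combinations within $31:
- C+D+E+G+H: cost 3+5+7+4+12=31, value 33+27+44+8+25=137
- A+C+D+E: cost 14+3+5+7=29, value 29+33+27+44=133
- B+C+D+E+G: cost 6+3+5+7+4=25, value 17+33+27+44+8=129
- C+D+E+H: cost 3+5+7+12=27, value 33+27+44+25=129
Best: 137 util.

137 util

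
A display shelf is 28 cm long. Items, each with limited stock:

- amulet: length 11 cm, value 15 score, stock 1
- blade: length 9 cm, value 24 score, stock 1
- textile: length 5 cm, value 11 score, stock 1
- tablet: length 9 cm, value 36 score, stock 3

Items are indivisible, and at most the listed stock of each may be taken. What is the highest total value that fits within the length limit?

Best selections within length 28 and stock limits:
- 3×tablet: length 27, value 108
- 1×blade + 2×tablet: length 27, value 96
Best: 108 score.

108 score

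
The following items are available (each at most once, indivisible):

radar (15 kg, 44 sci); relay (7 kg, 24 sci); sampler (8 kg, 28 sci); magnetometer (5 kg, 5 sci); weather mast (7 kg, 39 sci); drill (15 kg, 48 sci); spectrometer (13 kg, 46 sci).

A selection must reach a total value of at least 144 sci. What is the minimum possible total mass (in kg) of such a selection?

Subsets with value ≥ 144, sorted by total mass:
- relay+weather mast+drill+spectrometer: mass 42, value 157
- radar+relay+weather mast+spectrometer: mass 42, value 153
Minimum mass: 42 kg.

42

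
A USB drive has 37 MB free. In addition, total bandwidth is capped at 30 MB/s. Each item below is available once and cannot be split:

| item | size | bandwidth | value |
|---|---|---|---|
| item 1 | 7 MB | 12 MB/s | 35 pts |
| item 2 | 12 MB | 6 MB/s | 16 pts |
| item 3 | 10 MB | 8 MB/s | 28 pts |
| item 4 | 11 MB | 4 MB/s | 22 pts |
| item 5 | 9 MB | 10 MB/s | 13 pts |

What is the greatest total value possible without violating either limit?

85 pts

Feasible sets respecting both limits:
- item 1+item 3+item 4: size 28, bandwidth 24, value 85
- item 1+item 2+item 3: size 29, bandwidth 26, value 79
- item 1+item 3+item 5: size 26, bandwidth 30, value 76
- item 1+item 2+item 4: size 30, bandwidth 22, value 73
Best: 85 pts.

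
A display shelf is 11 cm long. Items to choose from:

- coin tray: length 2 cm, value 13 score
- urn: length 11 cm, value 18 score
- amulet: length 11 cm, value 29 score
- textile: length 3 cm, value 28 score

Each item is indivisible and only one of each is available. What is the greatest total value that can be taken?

Check high-value combinations within 11 cm:
- coin tray+textile: length 2+3=5, value 13+28=41
- amulet: length 11, value 29
- textile: length 3, value 28
Best: 41 score.

41 score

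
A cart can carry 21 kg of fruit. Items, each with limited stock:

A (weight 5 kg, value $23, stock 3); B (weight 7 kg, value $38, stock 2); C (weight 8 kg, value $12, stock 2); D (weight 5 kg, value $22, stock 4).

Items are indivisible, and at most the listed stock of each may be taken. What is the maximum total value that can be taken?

Best selections within weight 21 and stock limits:
- 1×A + 2×B: weight 19, value 99
- 2×B + 1×D: weight 19, value 98
Best: $99.

$99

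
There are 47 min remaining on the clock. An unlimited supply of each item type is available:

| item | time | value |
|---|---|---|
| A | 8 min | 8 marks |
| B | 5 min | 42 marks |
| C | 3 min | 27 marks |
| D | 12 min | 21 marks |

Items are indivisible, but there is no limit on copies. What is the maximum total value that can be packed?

Best value-per-unit is C at 27/3; filling with it alone gives 15×27 = 405.
Optimal mix: 1×B + 14×C → time 47, value 420.

420 marks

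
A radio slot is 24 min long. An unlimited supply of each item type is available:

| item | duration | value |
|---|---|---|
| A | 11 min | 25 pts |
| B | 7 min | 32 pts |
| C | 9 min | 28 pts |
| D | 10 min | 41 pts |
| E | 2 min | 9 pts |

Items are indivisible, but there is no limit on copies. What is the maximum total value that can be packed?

Best value-per-unit is B at 32/7; filling with it alone gives 3×32 = 96.
Optimal mix: 2×B + 5×E → duration 24, value 109.

109 pts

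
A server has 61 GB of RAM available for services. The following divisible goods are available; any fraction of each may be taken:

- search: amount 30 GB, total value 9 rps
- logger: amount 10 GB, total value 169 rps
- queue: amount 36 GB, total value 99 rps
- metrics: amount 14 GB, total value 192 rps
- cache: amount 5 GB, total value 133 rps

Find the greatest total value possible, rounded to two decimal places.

Take in order of value per unit:
- cache (133/5 per unit): all 5 → value 133, running total 133.00
- logger (169/10 per unit): all 10 → value 169, running total 302.00
- metrics (192/14 per unit): all 14 → value 192, running total 494.00
- queue (99/36 per unit): 32 of 36 → value 32×99/36 = 88.0000, running total 582.00
Total 582.00.

582.00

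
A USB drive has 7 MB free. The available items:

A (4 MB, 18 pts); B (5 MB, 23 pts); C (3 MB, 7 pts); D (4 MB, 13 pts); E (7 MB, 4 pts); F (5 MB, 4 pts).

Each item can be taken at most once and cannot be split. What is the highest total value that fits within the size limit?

25 pts

Check high-value combinations within 7 MB:
- A+C: size 4+3=7, value 18+7=25
- B: size 5, value 23
- C+D: size 3+4=7, value 7+13=20
- A: size 4, value 18
- D: size 4, value 13
Best: 25 pts.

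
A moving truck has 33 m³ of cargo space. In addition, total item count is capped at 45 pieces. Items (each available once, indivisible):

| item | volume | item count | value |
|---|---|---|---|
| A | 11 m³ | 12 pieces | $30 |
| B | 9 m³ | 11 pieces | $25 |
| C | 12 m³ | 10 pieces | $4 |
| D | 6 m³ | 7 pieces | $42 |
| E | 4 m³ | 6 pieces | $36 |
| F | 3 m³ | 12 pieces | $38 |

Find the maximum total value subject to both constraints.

Feasible sets respecting both limits:
- A+D+E+F: volume 24, item count 37, value 146
- B+D+E+F: volume 22, item count 36, value 141
- A+B+D+F: volume 29, item count 42, value 135
Best: $146.

$146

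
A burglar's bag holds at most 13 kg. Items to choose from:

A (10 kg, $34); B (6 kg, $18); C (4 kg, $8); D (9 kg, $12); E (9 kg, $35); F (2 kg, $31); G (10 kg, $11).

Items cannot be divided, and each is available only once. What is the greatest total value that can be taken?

$66

Check high-value combinations within 13 kg:
- E+F: weight 9+2=11, value 35+31=66
- A+F: weight 10+2=12, value 34+31=65
- B+C+F: weight 6+4+2=12, value 18+8+31=57
Best: $66.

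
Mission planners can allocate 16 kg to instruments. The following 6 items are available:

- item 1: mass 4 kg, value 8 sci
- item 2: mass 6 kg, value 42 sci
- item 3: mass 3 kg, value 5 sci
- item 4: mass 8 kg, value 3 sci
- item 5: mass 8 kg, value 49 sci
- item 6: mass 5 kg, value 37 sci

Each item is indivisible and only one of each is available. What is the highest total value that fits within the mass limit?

91 sci

Check high-value combinations within 16 kg:
- item 2+item 5: mass 6+8=14, value 42+49=91
- item 3+item 5+item 6: mass 3+8+5=16, value 5+49+37=91
- item 1+item 2+item 6: mass 4+6+5=15, value 8+42+37=87
- item 5+item 6: mass 8+5=13, value 49+37=86
Best: 91 sci.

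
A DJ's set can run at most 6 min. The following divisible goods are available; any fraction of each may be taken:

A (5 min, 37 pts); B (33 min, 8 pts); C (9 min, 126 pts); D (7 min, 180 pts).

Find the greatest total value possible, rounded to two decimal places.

154.29

Take in order of value per unit:
- D (180/7 per unit): 6 of 7 → value 6×180/7 = 154.2857, running total 154.29
Total 154.29.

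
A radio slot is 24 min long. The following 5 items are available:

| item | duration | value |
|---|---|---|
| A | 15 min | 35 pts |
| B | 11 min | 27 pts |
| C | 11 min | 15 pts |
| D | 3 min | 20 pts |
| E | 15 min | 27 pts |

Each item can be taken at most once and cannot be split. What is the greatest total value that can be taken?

55 pts

Check high-value combinations within 24 min:
- A+D: duration 15+3=18, value 35+20=55
- B+D: duration 11+3=14, value 27+20=47
- D+E: duration 3+15=18, value 20+27=47
Best: 55 pts.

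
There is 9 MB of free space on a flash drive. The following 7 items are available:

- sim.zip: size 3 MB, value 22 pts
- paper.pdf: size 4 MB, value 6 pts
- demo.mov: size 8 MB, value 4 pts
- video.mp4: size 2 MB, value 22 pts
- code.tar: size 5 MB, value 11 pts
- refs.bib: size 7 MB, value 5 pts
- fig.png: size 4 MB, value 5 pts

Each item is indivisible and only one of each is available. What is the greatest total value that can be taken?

Check high-value combinations within 9 MB:
- sim.zip+paper.pdf+video.mp4: size 3+4+2=9, value 22+6+22=50
- sim.zip+video.mp4+fig.png: size 3+2+4=9, value 22+22+5=49
- sim.zip+video.mp4: size 3+2=5, value 22+22=44
- video.mp4+code.tar: size 2+5=7, value 22+11=33
- sim.zip+code.tar: size 3+5=8, value 22+11=33
Best: 50 pts.

50 pts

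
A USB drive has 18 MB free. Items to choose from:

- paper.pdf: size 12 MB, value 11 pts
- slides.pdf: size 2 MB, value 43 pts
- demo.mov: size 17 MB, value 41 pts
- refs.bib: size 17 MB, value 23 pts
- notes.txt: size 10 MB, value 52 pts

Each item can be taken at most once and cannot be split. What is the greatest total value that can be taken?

Check high-value combinations within 18 MB:
- slides.pdf+notes.txt: size 2+10=12, value 43+52=95
- paper.pdf+slides.pdf: size 12+2=14, value 11+43=54
- notes.txt: size 10, value 52
- slides.pdf: size 2, value 43
Best: 95 pts.

95 pts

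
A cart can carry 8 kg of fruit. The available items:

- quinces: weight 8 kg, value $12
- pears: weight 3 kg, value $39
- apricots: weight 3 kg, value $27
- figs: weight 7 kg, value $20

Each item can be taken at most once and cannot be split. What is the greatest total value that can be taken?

$66

This is a 0/1 knapsack; check combinations near the capacity.
- pears+apricots: weight 3+3=6, value 39+27=66
- pears: weight 3, value 39
- apricots: weight 3, value 27
Best: $66.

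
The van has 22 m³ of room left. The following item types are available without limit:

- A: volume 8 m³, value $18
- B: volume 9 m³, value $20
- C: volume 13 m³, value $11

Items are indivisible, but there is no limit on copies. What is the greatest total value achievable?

$40

Best value-per-unit is A at 18/8; filling with it alone gives 2×18 = 36.
Optimal mix: 2×B → volume 18, value 40.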